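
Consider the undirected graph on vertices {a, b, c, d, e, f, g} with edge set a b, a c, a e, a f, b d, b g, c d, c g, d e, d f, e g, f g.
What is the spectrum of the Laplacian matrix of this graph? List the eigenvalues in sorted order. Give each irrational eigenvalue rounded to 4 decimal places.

[0, 3, 3, 3, 4, 4, 7]

Each diagonal entry of L is the vertex degree and each off-diagonal entry is -1 where an edge is present, 0 otherwise; in the order [a, b, c, d, e, f, g] the diagonal is [4, 3, 3, 4, 3, 3, 4]. L is symmetric positive semidefinite, so every eigenvalue is real and nonnegative. The largest eigenvalue, 7, is at most the vertex count 7.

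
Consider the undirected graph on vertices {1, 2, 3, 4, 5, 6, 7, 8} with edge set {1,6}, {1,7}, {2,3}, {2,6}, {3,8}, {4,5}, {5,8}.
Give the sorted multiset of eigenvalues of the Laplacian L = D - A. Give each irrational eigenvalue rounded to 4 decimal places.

[0, 0.1522, 0.5858, 1.2346, 2, 2.7654, 3.4142, 3.8478]

Each diagonal entry of L is the vertex degree and each off-diagonal entry is -1 where an edge is present, 0 otherwise; in the order [1, 2, 3, 4, 5, 6, 7, 8] the diagonal is [2, 2, 2, 1, 2, 2, 1, 2]. Since every row of L sums to 0, the all-ones vector is in the kernel and 0 is an eigenvalue. By the matrix-tree theorem the graph has (1/8) * product of the nonzero eigenvalues = 1 spanning tree.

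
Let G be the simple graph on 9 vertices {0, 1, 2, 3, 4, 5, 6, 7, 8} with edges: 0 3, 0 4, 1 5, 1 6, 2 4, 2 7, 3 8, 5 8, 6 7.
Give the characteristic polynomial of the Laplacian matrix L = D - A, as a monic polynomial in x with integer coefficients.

With the vertex order [0, 1, 2, 3, 4, 5, 6, 7, 8], the degrees are [2, 2, 2, 2, 2, 2, 2, 2, 2], giving D = diag(2, 2, 2, 2, 2, 2, 2, 2, 2) and L = D - A. Computing det(xI - L) by cofactor expansion (or equivalently via sum-over-permutations) gives x^9 - 18x^8 + 135x^7 - 546x^6 + 1287x^5 - 1782x^4 + 1386x^3 - 540x^2 + 81x. The constant term is 0 because L is singular (the all-ones vector lies in its kernel). By the matrix-tree theorem the graph has (1/9) * product of the nonzero eigenvalues = 9 spanning trees.

x^9 - 18x^8 + 135x^7 - 546x^6 + 1287x^5 - 1782x^4 + 1386x^3 - 540x^2 + 81x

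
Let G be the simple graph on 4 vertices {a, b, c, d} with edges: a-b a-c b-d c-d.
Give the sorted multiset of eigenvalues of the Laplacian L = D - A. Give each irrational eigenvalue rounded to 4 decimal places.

[0, 2, 2, 4]

Each diagonal entry of L is the vertex degree and each off-diagonal entry is -1 where an edge is present, 0 otherwise; in the order [a, b, c, d] the diagonal is [2, 2, 2, 2]. Diagonalising L (or applying a numerical eigensolver to the 4x4 matrix) gives the spectrum above. The single zero eigenvalue shows the graph is connected. The largest eigenvalue, 4, is at most the vertex count 4. There is one zero in the spectrum, matching the 1 component.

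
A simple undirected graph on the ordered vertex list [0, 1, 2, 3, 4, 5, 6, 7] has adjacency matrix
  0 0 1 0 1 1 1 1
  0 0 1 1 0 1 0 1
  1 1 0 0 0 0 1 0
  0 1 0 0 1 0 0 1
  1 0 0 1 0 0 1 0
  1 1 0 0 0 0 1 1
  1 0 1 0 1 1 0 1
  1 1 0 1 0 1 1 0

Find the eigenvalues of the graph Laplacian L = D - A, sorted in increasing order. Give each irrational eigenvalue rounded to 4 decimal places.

[0, 2.3181, 2.7268, 3.2500, 4.9391, 5.7713, 6, 6.9947]

Each diagonal entry of L is the vertex degree and each off-diagonal entry is -1 where an edge is present, 0 otherwise; in the order [0, 1, 2, 3, 4, 5, 6, 7] the diagonal is [5, 4, 3, 3, 3, 4, 5, 5]. Since every row of L sums to 0, the all-ones vector is in the kernel and 0 is an eigenvalue.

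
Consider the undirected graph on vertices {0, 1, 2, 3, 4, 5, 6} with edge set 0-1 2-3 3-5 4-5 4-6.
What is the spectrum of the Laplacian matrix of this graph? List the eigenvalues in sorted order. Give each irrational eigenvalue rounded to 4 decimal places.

[0, 0, 0.3820, 1.3820, 2, 2.6180, 3.6180]

Each diagonal entry of L is the vertex degree and each off-diagonal entry is -1 where an edge is present, 0 otherwise; in the order [0, 1, 2, 3, 4, 5, 6] the diagonal is [1, 1, 1, 2, 2, 2, 1]. Since every row of L sums to 0, the all-ones vector is in the kernel and 0 is an eigenvalue. The 2 zero eigenvalues correspond to the 2 connected components. There are 2 zeros in the spectrum, matching the 2 components. The largest eigenvalue, 3.6180, is at most the vertex count 7.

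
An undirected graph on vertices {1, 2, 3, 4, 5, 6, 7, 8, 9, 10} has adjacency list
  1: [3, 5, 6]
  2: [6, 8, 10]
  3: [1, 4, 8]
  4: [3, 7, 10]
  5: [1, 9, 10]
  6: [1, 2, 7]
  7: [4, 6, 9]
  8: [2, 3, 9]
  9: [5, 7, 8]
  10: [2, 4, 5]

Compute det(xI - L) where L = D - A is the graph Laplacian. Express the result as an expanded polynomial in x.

With the vertex order [1, 2, 3, 4, 5, 6, 7, 8, 9, 10], the degrees are [3, 3, 3, 3, 3, 3, 3, 3, 3, 3], giving D = diag(3, 3, 3, 3, 3, 3, 3, 3, 3, 3) and L = D - A. Computing det(xI - L) by cofactor expansion (or equivalently via sum-over-permutations) gives x^10 - 30x^9 + 390x^8 - 2880x^7 + 13305x^6 - 39882x^5 + 77640x^4 - 94800x^3 + 66000x^2 - 20000x. The constant term is 0 because L is singular (the all-ones vector lies in its kernel). By the matrix-tree theorem the graph has (1/10) * product of the nonzero eigenvalues = 2000 spanning trees. The eigenvalues sum to 30, which equals trace(L) = 2|E|.

x^10 - 30x^9 + 390x^8 - 2880x^7 + 13305x^6 - 39882x^5 + 77640x^4 - 94800x^3 + 66000x^2 - 20000x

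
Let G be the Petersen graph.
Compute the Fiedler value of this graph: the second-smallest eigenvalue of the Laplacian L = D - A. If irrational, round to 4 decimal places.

The graph has 10 vertices and degree multiset [3, 3, 3, 3, 3, 3, 3, 3, 3, 3]; D is the diagonal matrix of degrees and L = D - A. Computing the eigenvalues of L and sorting gives [0, 2, 2, 2, 2, 2, 5, 5, 5, 5]. The Fiedler value lambda_2 = 2 is strictly positive, so the graph is connected.

2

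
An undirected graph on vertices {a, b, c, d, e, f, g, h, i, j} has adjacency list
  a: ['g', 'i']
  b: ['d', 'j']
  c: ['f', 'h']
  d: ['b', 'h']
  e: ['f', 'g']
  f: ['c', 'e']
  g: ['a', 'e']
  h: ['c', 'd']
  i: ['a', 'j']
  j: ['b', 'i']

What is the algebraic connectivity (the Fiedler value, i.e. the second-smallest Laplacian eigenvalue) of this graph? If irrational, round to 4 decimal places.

0.3820

Reading degrees in the order [a, b, c, d, e, f, g, h, i, j] gives [2, 2, 2, 2, 2, 2, 2, 2, 2, 2]; set D = diag(2, 2, 2, 2, 2, 2, 2, 2, 2, 2) and form L = D - A. The smallest Laplacian eigenvalue is always 0. The next one, lambda_2 = 0.3820, measures how hard the graph is to disconnect: larger values mean better connectivity.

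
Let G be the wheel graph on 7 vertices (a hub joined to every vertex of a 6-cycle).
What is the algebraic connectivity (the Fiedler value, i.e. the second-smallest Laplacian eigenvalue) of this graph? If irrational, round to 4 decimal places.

The graph has 7 vertices and degree multiset [6, 3, 3, 3, 3, 3, 3]; D is the diagonal matrix of degrees and L = D - A. The sorted Laplacian eigenvalues are [0, 2, 2, 4, 4, 5, 7]; the algebraic connectivity is the second entry, 2.

2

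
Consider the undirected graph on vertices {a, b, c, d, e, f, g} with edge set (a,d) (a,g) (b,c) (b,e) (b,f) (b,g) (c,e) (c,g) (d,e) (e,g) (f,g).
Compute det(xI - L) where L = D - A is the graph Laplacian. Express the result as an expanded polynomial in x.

x^7 - 22x^6 + 192x^5 - 844x^4 + 1953x^3 - 2234x^2 + 973x

Each diagonal entry of L is the vertex degree and each off-diagonal entry is -1 where an edge is present, 0 otherwise; in the order [a, b, c, d, e, f, g] the diagonal is [2, 4, 3, 2, 4, 2, 5]. L has integer entries, so p(x) = det(xI - L) has integer coefficients. Expanding the determinant yields x^7 - 22x^6 + 192x^5 - 844x^4 + 1953x^3 - 2234x^2 + 973x. Since p(0) = det(-L) = 0, x divides p(x). There is one zero in the spectrum, matching the 1 component.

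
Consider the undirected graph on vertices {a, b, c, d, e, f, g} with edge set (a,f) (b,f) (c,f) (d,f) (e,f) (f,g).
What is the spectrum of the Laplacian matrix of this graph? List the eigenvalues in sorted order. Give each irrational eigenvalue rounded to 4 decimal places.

Each diagonal entry of L is the vertex degree and each off-diagonal entry is -1 where an edge is present, 0 otherwise; in the order [a, b, c, d, e, f, g] the diagonal is [1, 1, 1, 1, 1, 6, 1]. The multiplicity of 0 as a Laplacian eigenvalue equals the number of connected components. The single zero eigenvalue shows the graph is connected. By the matrix-tree theorem the graph has (1/7) * product of the nonzero eigenvalues = 1 spanning tree.

[0, 1, 1, 1, 1, 1, 7]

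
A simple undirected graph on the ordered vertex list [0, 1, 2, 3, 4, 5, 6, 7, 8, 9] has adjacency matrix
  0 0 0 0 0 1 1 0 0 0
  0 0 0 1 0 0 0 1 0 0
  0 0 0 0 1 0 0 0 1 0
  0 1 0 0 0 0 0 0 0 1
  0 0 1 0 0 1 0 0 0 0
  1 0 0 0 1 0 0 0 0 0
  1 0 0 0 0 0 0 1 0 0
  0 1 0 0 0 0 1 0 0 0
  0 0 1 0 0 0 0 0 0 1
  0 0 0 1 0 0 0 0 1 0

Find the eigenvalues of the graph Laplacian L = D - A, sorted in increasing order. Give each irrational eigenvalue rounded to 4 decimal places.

Reading degrees in the order [0, 1, 2, 3, 4, 5, 6, 7, 8, 9] gives [2, 2, 2, 2, 2, 2, 2, 2, 2, 2]; set D = diag(2, 2, 2, 2, 2, 2, 2, 2, 2, 2) and form L = D - A. L is symmetric positive semidefinite, so every eigenvalue is real and nonnegative.

[0, 0.3820, 0.3820, 1.3820, 1.3820, 2.6180, 2.6180, 3.6180, 3.6180, 4]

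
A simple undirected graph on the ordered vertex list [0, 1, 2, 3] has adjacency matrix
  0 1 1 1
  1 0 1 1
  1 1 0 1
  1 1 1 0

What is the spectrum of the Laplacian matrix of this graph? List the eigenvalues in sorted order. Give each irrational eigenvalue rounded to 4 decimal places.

Reading degrees in the order [0, 1, 2, 3] gives [3, 3, 3, 3]; set D = diag(3, 3, 3, 3) and form L = D - A. The multiplicity of 0 as a Laplacian eigenvalue equals the number of connected components.

[0, 4, 4, 4]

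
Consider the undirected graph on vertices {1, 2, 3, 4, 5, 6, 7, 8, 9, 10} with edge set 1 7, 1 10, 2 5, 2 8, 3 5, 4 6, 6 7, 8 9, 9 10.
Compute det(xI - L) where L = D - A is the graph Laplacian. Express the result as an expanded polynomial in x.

x^10 - 18x^9 + 136x^8 - 560x^7 + 1365x^6 - 2002x^5 + 1716x^4 - 792x^3 + 165x^2 - 10x

With the vertex order [1, 2, 3, 4, 5, 6, 7, 8, 9, 10], the degrees are [2, 2, 1, 1, 2, 2, 2, 2, 2, 2], giving D = diag(2, 2, 1, 1, 2, 2, 2, 2, 2, 2) and L = D - A. Computing det(xI - L) by cofactor expansion (or equivalently via sum-over-permutations) gives x^10 - 18x^9 + 136x^8 - 560x^7 + 1365x^6 - 2002x^5 + 1716x^4 - 792x^3 + 165x^2 - 10x. The constant term is 0 because L is singular (the all-ones vector lies in its kernel). By the matrix-tree theorem the graph has (1/10) * product of the nonzero eigenvalues = 1 spanning tree. There is one zero in the spectrum, matching the 1 component.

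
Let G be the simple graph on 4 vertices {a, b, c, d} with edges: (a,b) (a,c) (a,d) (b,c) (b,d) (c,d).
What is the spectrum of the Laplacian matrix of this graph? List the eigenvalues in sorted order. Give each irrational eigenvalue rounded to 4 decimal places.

Reading degrees in the order [a, b, c, d] gives [3, 3, 3, 3]; set D = diag(3, 3, 3, 3) and form L = D - A. The multiplicity of 0 as a Laplacian eigenvalue equals the number of connected components. The eigenvalues sum to 12, which equals trace(L) = 2|E|. There is one zero in the spectrum, matching the 1 component.

[0, 4, 4, 4]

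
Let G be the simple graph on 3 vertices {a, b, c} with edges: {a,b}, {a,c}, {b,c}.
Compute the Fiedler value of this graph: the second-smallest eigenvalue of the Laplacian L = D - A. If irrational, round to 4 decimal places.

Each diagonal entry of L is the vertex degree and each off-diagonal entry is -1 where an edge is present, 0 otherwise; in the order [a, b, c] the diagonal is [2, 2, 2]. The sorted Laplacian eigenvalues are [0, 3, 3]; the algebraic connectivity is the second entry, 3. The largest eigenvalue, 3, is at most the vertex count 3.

3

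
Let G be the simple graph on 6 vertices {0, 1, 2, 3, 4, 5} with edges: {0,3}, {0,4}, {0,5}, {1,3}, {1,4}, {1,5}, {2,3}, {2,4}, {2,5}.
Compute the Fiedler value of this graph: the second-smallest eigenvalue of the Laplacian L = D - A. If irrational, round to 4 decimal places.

3

With the vertex order [0, 1, 2, 3, 4, 5], the degrees are [3, 3, 3, 3, 3, 3], giving D = diag(3, 3, 3, 3, 3, 3) and L = D - A. Computing the eigenvalues of L and sorting gives [0, 3, 3, 3, 3, 6]. The Fiedler value lambda_2 = 3 is strictly positive, so the graph is connected. The eigenvalues sum to 18, which equals trace(L) = 2|E|.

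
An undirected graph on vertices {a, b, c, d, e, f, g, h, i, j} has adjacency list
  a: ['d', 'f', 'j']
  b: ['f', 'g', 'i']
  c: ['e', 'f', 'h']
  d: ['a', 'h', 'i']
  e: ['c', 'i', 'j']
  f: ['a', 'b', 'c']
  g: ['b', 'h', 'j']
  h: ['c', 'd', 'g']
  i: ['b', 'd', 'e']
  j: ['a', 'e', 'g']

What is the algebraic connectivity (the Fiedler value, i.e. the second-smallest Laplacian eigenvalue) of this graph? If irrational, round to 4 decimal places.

Each diagonal entry of L is the vertex degree and each off-diagonal entry is -1 where an edge is present, 0 otherwise; in the order [a, b, c, d, e, f, g, h, i, j] the diagonal is [3, 3, 3, 3, 3, 3, 3, 3, 3, 3]. The smallest Laplacian eigenvalue is always 0. The next one, lambda_2 = 2, measures how hard the graph is to disconnect: larger values mean better connectivity. The largest eigenvalue, 5, is at most the vertex count 10.

2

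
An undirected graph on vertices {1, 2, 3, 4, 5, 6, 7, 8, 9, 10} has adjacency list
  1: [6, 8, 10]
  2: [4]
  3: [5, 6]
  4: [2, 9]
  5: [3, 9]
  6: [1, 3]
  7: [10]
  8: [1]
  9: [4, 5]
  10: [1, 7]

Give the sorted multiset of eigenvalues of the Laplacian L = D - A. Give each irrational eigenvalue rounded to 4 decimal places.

Each diagonal entry of L is the vertex degree and each off-diagonal entry is -1 where an edge is present, 0 otherwise; in the order [1, 2, 3, 4, 5, 6, 7, 8, 9, 10] the diagonal is [3, 1, 2, 2, 2, 2, 1, 1, 2, 2]. Since every row of L sums to 0, the all-ones vector is in the kernel and 0 is an eigenvalue. The single zero eigenvalue shows the graph is connected. There is one zero in the spectrum, matching the 1 component.

[0, 0.1100, 0.4616, 0.6697, 1.2415, 2, 2.4010, 3.0579, 3.7120, 4.3463]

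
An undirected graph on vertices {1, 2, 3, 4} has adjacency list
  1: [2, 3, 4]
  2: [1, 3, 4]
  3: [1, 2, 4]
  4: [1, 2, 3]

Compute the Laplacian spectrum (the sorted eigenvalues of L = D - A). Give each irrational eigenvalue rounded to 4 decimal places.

[0, 4, 4, 4]

Each diagonal entry of L is the vertex degree and each off-diagonal entry is -1 where an edge is present, 0 otherwise; in the order [1, 2, 3, 4] the diagonal is [3, 3, 3, 3]. Since every row of L sums to 0, the all-ones vector is in the kernel and 0 is an eigenvalue. The single zero eigenvalue shows the graph is connected. There is one zero in the spectrum, matching the 1 component.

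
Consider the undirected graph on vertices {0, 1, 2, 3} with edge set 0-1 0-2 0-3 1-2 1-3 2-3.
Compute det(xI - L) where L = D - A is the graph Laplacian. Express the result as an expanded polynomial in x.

Each diagonal entry of L is the vertex degree and each off-diagonal entry is -1 where an edge is present, 0 otherwise; in the order [0, 1, 2, 3] the diagonal is [3, 3, 3, 3]. L has integer entries, so p(x) = det(xI - L) has integer coefficients. Expanding the determinant yields x^4 - 12x^3 + 48x^2 - 64x. The coefficient of x^3 equals -trace(L) = -12, matching the sum of degrees. The eigenvalues sum to 12, which equals trace(L) = 2|E|.

x^4 - 12x^3 + 48x^2 - 64x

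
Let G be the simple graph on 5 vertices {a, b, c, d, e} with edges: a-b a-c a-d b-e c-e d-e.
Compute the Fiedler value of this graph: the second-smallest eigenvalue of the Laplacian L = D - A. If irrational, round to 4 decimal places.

With the vertex order [a, b, c, d, e], the degrees are [3, 2, 2, 2, 3], giving D = diag(3, 2, 2, 2, 3) and L = D - A. The sorted Laplacian eigenvalues are [0, 2, 2, 3, 5]; the algebraic connectivity is the second entry, 2. The eigenvalues sum to 12, which equals trace(L) = 2|E|.

2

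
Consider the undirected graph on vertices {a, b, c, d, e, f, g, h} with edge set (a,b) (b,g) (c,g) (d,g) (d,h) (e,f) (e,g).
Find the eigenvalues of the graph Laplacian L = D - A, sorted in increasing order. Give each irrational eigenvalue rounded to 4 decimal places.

Reading degrees in the order [a, b, c, d, e, f, g, h] gives [1, 2, 1, 2, 2, 1, 4, 1]; set D = diag(1, 2, 1, 2, 2, 1, 4, 1) and form L = D - A. L is symmetric positive semidefinite, so every eigenvalue is real and nonnegative. There is one zero in the spectrum, matching the 1 component.

[0, 0.3820, 0.3820, 0.7639, 2, 2.6180, 2.6180, 5.2361]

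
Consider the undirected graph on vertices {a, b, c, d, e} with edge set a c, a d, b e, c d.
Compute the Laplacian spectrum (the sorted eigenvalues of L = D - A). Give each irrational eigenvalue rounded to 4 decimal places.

[0, 0, 2, 3, 3]

Reading degrees in the order [a, b, c, d, e] gives [2, 1, 2, 2, 1]; set D = diag(2, 1, 2, 2, 1) and form L = D - A. Since every row of L sums to 0, the all-ones vector is in the kernel and 0 is an eigenvalue. The 2 zero eigenvalues correspond to the 2 connected components. The eigenvalues sum to 8, which equals trace(L) = 2|E|.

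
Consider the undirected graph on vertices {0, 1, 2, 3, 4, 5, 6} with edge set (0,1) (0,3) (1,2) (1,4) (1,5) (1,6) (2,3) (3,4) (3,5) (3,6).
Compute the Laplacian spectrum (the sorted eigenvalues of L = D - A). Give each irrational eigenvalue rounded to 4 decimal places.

[0, 2, 2, 2, 2, 5, 7]

Each diagonal entry of L is the vertex degree and each off-diagonal entry is -1 where an edge is present, 0 otherwise; in the order [0, 1, 2, 3, 4, 5, 6] the diagonal is [2, 5, 2, 5, 2, 2, 2]. The multiplicity of 0 as a Laplacian eigenvalue equals the number of connected components. The largest eigenvalue, 7, is at most the vertex count 7.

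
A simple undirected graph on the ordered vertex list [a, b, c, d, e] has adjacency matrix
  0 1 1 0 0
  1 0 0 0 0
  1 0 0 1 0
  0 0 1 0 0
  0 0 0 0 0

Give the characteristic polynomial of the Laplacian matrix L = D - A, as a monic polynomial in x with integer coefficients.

With the vertex order [a, b, c, d, e], the degrees are [2, 1, 2, 1, 0], giving D = diag(2, 1, 2, 1, 0) and L = D - A. L has integer entries, so p(x) = det(xI - L) has integer coefficients. Expanding the determinant yields x^5 - 6x^4 + 10x^3 - 4x^2. The constant term is 0 because L is singular (the all-ones vector lies in its kernel). The eigenvalues sum to 6, which equals trace(L) = 2|E|. There are 2 zeros in the spectrum, matching the 2 components.

x^5 - 6x^4 + 10x^3 - 4x^2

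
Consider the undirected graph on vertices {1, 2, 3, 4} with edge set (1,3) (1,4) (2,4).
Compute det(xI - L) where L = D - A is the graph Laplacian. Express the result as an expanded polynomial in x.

Each diagonal entry of L is the vertex degree and each off-diagonal entry is -1 where an edge is present, 0 otherwise; in the order [1, 2, 3, 4] the diagonal is [2, 1, 1, 2]. L has integer entries, so p(x) = det(xI - L) has integer coefficients. Expanding the determinant yields x^4 - 6x^3 + 10x^2 - 4x. Since p(0) = det(-L) = 0, x divides p(x). The largest eigenvalue, 3.4142, is at most the vertex count 4. The eigenvalues sum to 6, which equals trace(L) = 2|E|.

x^4 - 6x^3 + 10x^2 - 4x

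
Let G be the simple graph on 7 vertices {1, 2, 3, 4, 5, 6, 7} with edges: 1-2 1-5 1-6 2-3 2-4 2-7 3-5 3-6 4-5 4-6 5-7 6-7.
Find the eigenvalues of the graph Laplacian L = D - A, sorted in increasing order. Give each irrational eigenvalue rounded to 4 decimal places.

Reading degrees in the order [1, 2, 3, 4, 5, 6, 7] gives [3, 4, 3, 3, 4, 4, 3]; set D = diag(3, 4, 3, 3, 4, 4, 3) and form L = D - A. Since every row of L sums to 0, the all-ones vector is in the kernel and 0 is an eigenvalue. The single zero eigenvalue shows the graph is connected.

[0, 3, 3, 3, 4, 4, 7]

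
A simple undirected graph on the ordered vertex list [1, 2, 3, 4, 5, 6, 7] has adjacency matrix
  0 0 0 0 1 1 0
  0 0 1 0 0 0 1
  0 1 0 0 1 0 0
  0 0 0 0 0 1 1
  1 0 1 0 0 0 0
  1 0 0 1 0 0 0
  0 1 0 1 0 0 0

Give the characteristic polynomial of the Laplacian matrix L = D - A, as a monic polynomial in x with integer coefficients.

x^7 - 14x^6 + 77x^5 - 210x^4 + 294x^3 - 196x^2 + 49x

Reading degrees in the order [1, 2, 3, 4, 5, 6, 7] gives [2, 2, 2, 2, 2, 2, 2]; set D = diag(2, 2, 2, 2, 2, 2, 2) and form L = D - A. L has integer entries, so p(x) = det(xI - L) has integer coefficients. Expanding the determinant yields x^7 - 14x^6 + 77x^5 - 210x^4 + 294x^3 - 196x^2 + 49x. The constant term is 0 because L is singular (the all-ones vector lies in its kernel). The largest eigenvalue, 3.8019, is at most the vertex count 7. There is one zero in the spectrum, matching the 1 component.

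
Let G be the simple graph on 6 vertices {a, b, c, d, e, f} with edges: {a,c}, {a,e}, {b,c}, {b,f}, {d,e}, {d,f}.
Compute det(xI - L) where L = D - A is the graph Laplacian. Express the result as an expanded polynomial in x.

x^6 - 12x^5 + 54x^4 - 112x^3 + 105x^2 - 36x

With the vertex order [a, b, c, d, e, f], the degrees are [2, 2, 2, 2, 2, 2], giving D = diag(2, 2, 2, 2, 2, 2) and L = D - A. L has integer entries, so p(x) = det(xI - L) has integer coefficients. Expanding the determinant yields x^6 - 12x^5 + 54x^4 - 112x^3 + 105x^2 - 36x. The constant term is 0 because L is singular (the all-ones vector lies in its kernel). By the matrix-tree theorem the graph has (1/6) * product of the nonzero eigenvalues = 6 spanning trees.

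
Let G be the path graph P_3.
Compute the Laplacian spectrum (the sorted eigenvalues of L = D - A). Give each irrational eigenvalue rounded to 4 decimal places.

The graph has 3 vertices and degree multiset [2, 1, 1]; D is the diagonal matrix of degrees and L = D - A. Since every row of L sums to 0, the all-ones vector is in the kernel and 0 is an eigenvalue. The single zero eigenvalue shows the graph is connected. By the matrix-tree theorem the graph has (1/3) * product of the nonzero eigenvalues = 1 spanning tree. The largest eigenvalue, 3, is at most the vertex count 3.

[0, 1, 3]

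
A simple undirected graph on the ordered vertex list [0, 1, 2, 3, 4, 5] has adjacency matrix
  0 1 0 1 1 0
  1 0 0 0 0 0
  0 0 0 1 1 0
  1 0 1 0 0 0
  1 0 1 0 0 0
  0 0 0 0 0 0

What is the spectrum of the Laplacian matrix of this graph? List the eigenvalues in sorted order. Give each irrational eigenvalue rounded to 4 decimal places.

[0, 0, 0.8299, 2, 2.6889, 4.4812]

With the vertex order [0, 1, 2, 3, 4, 5], the degrees are [3, 1, 2, 2, 2, 0], giving D = diag(3, 1, 2, 2, 2, 0) and L = D - A. Diagonalising L (or applying a numerical eigensolver to the 6x6 matrix) gives the spectrum above. The 2 zero eigenvalues correspond to the 2 connected components. The eigenvalues sum to 10, which equals trace(L) = 2|E|.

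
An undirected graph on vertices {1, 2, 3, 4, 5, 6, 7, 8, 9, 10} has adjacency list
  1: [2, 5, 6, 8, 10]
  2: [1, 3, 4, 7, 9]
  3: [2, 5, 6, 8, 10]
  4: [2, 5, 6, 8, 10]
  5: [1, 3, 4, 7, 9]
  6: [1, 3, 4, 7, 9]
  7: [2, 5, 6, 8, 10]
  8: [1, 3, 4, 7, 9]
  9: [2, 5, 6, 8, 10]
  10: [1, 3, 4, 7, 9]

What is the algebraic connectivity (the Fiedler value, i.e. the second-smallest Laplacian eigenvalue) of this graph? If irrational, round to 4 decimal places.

With the vertex order [1, 2, 3, 4, 5, 6, 7, 8, 9, 10], the degrees are [5, 5, 5, 5, 5, 5, 5, 5, 5, 5], giving D = diag(5, 5, 5, 5, 5, 5, 5, 5, 5, 5) and L = D - A. Computing the eigenvalues of L and sorting gives [0, 5, 5, 5, 5, 5, 5, 5, 5, 10]. The Fiedler value lambda_2 = 5 is strictly positive, so the graph is connected.

5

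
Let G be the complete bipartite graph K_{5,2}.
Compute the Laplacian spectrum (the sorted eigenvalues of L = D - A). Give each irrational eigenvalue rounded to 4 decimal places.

[0, 2, 2, 2, 2, 5, 7]

The graph has 7 vertices and degree multiset [5, 5, 2, 2, 2, 2, 2]; D is the diagonal matrix of degrees and L = D - A. L is symmetric positive semidefinite, so every eigenvalue is real and nonnegative. The single zero eigenvalue shows the graph is connected. By the matrix-tree theorem the graph has (1/7) * product of the nonzero eigenvalues = 80 spanning trees.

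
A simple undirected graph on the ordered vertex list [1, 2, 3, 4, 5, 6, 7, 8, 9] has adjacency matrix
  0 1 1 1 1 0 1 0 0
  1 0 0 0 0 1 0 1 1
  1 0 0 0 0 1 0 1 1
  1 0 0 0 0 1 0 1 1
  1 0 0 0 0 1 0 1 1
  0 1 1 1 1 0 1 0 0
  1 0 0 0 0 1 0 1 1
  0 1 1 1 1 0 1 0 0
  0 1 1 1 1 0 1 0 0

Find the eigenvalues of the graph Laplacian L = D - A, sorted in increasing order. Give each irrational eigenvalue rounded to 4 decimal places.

Reading degrees in the order [1, 2, 3, 4, 5, 6, 7, 8, 9] gives [5, 4, 4, 4, 4, 5, 4, 5, 5]; set D = diag(5, 4, 4, 4, 4, 5, 4, 5, 5) and form L = D - A. L is symmetric positive semidefinite, so every eigenvalue is real and nonnegative. By the matrix-tree theorem the graph has (1/9) * product of the nonzero eigenvalues = 32000 spanning trees.

[0, 4, 4, 4, 4, 5, 5, 5, 9]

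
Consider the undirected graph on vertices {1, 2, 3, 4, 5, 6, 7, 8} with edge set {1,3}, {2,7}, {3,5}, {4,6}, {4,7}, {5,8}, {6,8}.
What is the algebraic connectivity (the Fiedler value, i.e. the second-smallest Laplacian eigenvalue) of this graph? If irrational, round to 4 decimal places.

0.1522

Each diagonal entry of L is the vertex degree and each off-diagonal entry is -1 where an edge is present, 0 otherwise; in the order [1, 2, 3, 4, 5, 6, 7, 8] the diagonal is [1, 1, 2, 2, 2, 2, 2, 2]. The sorted Laplacian eigenvalues are [0, 0.1522, 0.5858, 1.2346, 2, 2.7654, 3.4142, 3.8478]; the algebraic connectivity is the second entry, 0.1522. The largest eigenvalue, 3.8478, is at most the vertex count 8. There is one zero in the spectrum, matching the 1 component.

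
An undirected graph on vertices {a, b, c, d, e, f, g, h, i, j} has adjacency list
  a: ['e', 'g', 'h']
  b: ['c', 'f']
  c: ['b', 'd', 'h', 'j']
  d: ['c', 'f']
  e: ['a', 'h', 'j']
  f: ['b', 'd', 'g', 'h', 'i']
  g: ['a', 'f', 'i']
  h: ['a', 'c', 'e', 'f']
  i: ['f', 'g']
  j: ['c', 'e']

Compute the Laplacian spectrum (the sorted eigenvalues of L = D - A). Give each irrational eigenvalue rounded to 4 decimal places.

[0, 0.9772, 1.2043, 2, 2.0968, 3.3942, 4, 4.4820, 5.0767, 6.7688]

Each diagonal entry of L is the vertex degree and each off-diagonal entry is -1 where an edge is present, 0 otherwise; in the order [a, b, c, d, e, f, g, h, i, j] the diagonal is [3, 2, 4, 2, 3, 5, 3, 4, 2, 2]. L is symmetric positive semidefinite, so every eigenvalue is real and nonnegative. The single zero eigenvalue shows the graph is connected.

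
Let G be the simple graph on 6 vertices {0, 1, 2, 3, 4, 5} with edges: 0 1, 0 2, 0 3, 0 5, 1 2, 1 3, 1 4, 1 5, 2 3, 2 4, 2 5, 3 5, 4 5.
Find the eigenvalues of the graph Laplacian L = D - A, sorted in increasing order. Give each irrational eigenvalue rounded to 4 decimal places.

Each diagonal entry of L is the vertex degree and each off-diagonal entry is -1 where an edge is present, 0 otherwise; in the order [0, 1, 2, 3, 4, 5] the diagonal is [4, 5, 5, 4, 3, 5]. The multiplicity of 0 as a Laplacian eigenvalue equals the number of connected components. There is one zero in the spectrum, matching the 1 component. By the matrix-tree theorem the graph has (1/6) * product of the nonzero eigenvalues = 540 spanning trees.

[0, 3, 5, 6, 6, 6]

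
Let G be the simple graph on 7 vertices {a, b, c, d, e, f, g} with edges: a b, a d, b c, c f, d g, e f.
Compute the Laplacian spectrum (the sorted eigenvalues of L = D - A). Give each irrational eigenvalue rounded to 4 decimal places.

[0, 0.1981, 0.7530, 1.5550, 2.4450, 3.2470, 3.8019]

Each diagonal entry of L is the vertex degree and each off-diagonal entry is -1 where an edge is present, 0 otherwise; in the order [a, b, c, d, e, f, g] the diagonal is [2, 2, 2, 2, 1, 2, 1]. L is symmetric positive semidefinite, so every eigenvalue is real and nonnegative. The largest eigenvalue, 3.8019, is at most the vertex count 7. The eigenvalues sum to 12, which equals trace(L) = 2|E|.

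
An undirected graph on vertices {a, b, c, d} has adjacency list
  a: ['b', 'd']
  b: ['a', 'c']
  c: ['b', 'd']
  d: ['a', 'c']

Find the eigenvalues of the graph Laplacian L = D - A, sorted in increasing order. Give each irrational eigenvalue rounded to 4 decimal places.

Reading degrees in the order [a, b, c, d] gives [2, 2, 2, 2]; set D = diag(2, 2, 2, 2) and form L = D - A. Diagonalising L (or applying a numerical eigensolver to the 4x4 matrix) gives the spectrum above. The eigenvalues sum to 8, which equals trace(L) = 2|E|. The largest eigenvalue, 4, is at most the vertex count 4.

[0, 2, 2, 4]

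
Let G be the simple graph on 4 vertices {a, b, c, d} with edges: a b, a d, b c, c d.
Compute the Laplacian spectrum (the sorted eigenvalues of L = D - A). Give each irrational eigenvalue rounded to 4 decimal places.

Each diagonal entry of L is the vertex degree and each off-diagonal entry is -1 where an edge is present, 0 otherwise; in the order [a, b, c, d] the diagonal is [2, 2, 2, 2]. Diagonalising L (or applying a numerical eigensolver to the 4x4 matrix) gives the spectrum above. The single zero eigenvalue shows the graph is connected.

[0, 2, 2, 4]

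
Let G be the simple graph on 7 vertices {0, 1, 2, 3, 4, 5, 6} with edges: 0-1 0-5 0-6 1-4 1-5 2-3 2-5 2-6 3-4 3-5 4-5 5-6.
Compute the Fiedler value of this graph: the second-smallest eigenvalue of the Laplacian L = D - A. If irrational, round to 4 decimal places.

2

With the vertex order [0, 1, 2, 3, 4, 5, 6], the degrees are [3, 3, 3, 3, 3, 6, 3], giving D = diag(3, 3, 3, 3, 3, 6, 3) and L = D - A. The sorted Laplacian eigenvalues are [0, 2, 2, 4, 4, 5, 7]; the algebraic connectivity is the second entry, 2.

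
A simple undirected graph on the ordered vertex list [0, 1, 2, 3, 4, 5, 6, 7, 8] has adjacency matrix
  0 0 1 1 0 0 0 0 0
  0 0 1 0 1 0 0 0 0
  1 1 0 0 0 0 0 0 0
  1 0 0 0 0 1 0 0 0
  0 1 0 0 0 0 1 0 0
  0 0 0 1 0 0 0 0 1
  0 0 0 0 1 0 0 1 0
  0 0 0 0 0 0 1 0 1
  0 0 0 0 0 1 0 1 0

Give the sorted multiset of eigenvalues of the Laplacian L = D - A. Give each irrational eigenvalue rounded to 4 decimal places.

[0, 0.4679, 0.4679, 1.6527, 1.6527, 3, 3, 3.8794, 3.8794]

Reading degrees in the order [0, 1, 2, 3, 4, 5, 6, 7, 8] gives [2, 2, 2, 2, 2, 2, 2, 2, 2]; set D = diag(2, 2, 2, 2, 2, 2, 2, 2, 2) and form L = D - A. Since every row of L sums to 0, the all-ones vector is in the kernel and 0 is an eigenvalue. The eigenvalues sum to 18, which equals trace(L) = 2|E|.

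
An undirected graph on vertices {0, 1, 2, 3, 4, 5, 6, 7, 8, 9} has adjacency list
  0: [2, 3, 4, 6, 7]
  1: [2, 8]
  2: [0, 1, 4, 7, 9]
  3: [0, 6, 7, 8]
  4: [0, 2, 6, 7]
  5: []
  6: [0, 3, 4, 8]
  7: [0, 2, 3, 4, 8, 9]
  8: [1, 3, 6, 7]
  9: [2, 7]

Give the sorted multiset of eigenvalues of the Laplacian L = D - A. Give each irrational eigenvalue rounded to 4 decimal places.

With the vertex order [0, 1, 2, 3, 4, 5, 6, 7, 8, 9], the degrees are [5, 2, 5, 4, 4, 0, 4, 6, 4, 2], giving D = diag(5, 2, 5, 4, 4, 0, 4, 6, 4, 2) and L = D - A. Since every row of L sums to 0, the all-ones vector is in the kernel and 0 is an eigenvalue. The 2 zero eigenvalues correspond to the 2 connected components. There are 2 zeros in the spectrum, matching the 2 components. The eigenvalues sum to 36, which equals trace(L) = 2|E|.

[0, 0, 1.6713, 1.7789, 3.1732, 4.5597, 4.9652, 5.8975, 6.5362, 7.4180]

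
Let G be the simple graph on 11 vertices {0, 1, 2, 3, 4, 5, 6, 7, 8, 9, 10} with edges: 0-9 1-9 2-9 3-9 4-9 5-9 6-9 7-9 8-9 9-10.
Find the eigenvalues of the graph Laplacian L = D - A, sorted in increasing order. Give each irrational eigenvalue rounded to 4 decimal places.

Reading degrees in the order [0, 1, 2, 3, 4, 5, 6, 7, 8, 9, 10] gives [1, 1, 1, 1, 1, 1, 1, 1, 1, 10, 1]; set D = diag(1, 1, 1, 1, 1, 1, 1, 1, 1, 10, 1) and form L = D - A. Diagonalising L (or applying a numerical eigensolver to the 11x11 matrix) gives the spectrum above. The single zero eigenvalue shows the graph is connected. The eigenvalues sum to 20, which equals trace(L) = 2|E|. By the matrix-tree theorem the graph has (1/11) * product of the nonzero eigenvalues = 1 spanning tree.

[0, 1, 1, 1, 1, 1, 1, 1, 1, 1, 11]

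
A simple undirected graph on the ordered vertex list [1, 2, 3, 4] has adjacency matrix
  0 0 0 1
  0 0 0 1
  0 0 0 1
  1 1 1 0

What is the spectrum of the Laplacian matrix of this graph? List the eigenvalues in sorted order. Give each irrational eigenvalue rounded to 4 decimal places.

[0, 1, 1, 4]

Each diagonal entry of L is the vertex degree and each off-diagonal entry is -1 where an edge is present, 0 otherwise; in the order [1, 2, 3, 4] the diagonal is [1, 1, 1, 3]. L is symmetric positive semidefinite, so every eigenvalue is real and nonnegative. The largest eigenvalue, 4, is at most the vertex count 4.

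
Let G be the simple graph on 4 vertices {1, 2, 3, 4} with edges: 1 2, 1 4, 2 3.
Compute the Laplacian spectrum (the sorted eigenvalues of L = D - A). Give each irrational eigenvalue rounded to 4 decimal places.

[0, 0.5858, 2, 3.4142]

Reading degrees in the order [1, 2, 3, 4] gives [2, 2, 1, 1]; set D = diag(2, 2, 1, 1) and form L = D - A. The multiplicity of 0 as a Laplacian eigenvalue equals the number of connected components. The single zero eigenvalue shows the graph is connected. By the matrix-tree theorem the graph has (1/4) * product of the nonzero eigenvalues = 1 spanning tree. The largest eigenvalue, 3.4142, is at most the vertex count 4.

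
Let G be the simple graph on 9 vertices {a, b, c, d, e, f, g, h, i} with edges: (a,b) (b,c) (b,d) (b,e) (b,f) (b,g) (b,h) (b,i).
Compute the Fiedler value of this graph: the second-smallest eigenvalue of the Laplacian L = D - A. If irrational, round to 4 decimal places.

With the vertex order [a, b, c, d, e, f, g, h, i], the degrees are [1, 8, 1, 1, 1, 1, 1, 1, 1], giving D = diag(1, 8, 1, 1, 1, 1, 1, 1, 1) and L = D - A. The sorted Laplacian eigenvalues are [0, 1, 1, 1, 1, 1, 1, 1, 9]; the algebraic connectivity is the second entry, 1. The largest eigenvalue, 9, is at most the vertex count 9.

1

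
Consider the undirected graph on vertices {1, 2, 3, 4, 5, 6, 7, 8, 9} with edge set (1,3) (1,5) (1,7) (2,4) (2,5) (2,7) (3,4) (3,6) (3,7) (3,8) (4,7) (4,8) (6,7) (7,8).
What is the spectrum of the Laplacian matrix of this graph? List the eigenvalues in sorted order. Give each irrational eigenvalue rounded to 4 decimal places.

Reading degrees in the order [1, 2, 3, 4, 5, 6, 7, 8, 9] gives [3, 3, 5, 4, 2, 2, 6, 3, 0]; set D = diag(3, 3, 5, 4, 2, 2, 6, 3, 0) and form L = D - A. Diagonalising L (or applying a numerical eigensolver to the 9x9 matrix) gives the spectrum above. The 2 zero eigenvalues correspond to the 2 connected components. There are 2 zeros in the spectrum, matching the 2 components.

[0, 0, 1.3034, 2.0759, 2.7282, 3.6354, 4.9879, 6.1778, 7.0915]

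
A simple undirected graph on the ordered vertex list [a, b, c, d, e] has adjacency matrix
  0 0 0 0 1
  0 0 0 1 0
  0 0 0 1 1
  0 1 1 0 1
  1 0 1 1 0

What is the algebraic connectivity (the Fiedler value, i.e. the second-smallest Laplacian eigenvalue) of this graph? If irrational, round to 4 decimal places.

Reading degrees in the order [a, b, c, d, e] gives [1, 1, 2, 3, 3]; set D = diag(1, 1, 2, 3, 3) and form L = D - A. The sorted Laplacian eigenvalues are [0, 0.6972, 1.3820, 3.6180, 4.3028]; the algebraic connectivity is the second entry, 0.6972. There is one zero in the spectrum, matching the 1 component. The eigenvalues sum to 10, which equals trace(L) = 2|E|.

0.6972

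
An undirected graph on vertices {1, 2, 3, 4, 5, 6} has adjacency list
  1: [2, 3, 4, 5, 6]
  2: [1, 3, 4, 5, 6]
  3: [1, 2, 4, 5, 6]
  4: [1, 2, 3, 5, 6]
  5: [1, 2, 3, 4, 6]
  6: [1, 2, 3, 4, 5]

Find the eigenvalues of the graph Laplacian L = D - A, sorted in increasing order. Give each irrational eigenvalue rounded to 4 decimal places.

[0, 6, 6, 6, 6, 6]

With the vertex order [1, 2, 3, 4, 5, 6], the degrees are [5, 5, 5, 5, 5, 5], giving D = diag(5, 5, 5, 5, 5, 5) and L = D - A. The multiplicity of 0 as a Laplacian eigenvalue equals the number of connected components.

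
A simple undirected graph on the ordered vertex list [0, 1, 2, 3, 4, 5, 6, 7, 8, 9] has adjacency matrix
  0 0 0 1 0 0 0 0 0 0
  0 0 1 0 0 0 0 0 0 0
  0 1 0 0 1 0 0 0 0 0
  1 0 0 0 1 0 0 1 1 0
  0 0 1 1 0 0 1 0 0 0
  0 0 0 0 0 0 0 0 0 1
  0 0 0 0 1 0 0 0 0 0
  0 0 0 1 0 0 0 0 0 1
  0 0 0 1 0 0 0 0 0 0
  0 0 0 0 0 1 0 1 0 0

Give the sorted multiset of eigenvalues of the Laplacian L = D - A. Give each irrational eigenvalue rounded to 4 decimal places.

[0, 0.1861, 0.4111, 0.6824, 1, 1.4697, 2.1671, 3.0584, 3.6781, 5.3472]

With the vertex order [0, 1, 2, 3, 4, 5, 6, 7, 8, 9], the degrees are [1, 1, 2, 4, 3, 1, 1, 2, 1, 2], giving D = diag(1, 1, 2, 4, 3, 1, 1, 2, 1, 2) and L = D - A. Diagonalising L (or applying a numerical eigensolver to the 10x10 matrix) gives the spectrum above. The single zero eigenvalue shows the graph is connected. There is one zero in the spectrum, matching the 1 component.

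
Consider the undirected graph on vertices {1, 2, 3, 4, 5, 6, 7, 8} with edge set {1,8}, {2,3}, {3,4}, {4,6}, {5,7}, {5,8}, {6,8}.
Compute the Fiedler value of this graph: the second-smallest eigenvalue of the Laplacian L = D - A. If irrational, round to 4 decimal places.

0.1864

Each diagonal entry of L is the vertex degree and each off-diagonal entry is -1 where an edge is present, 0 otherwise; in the order [1, 2, 3, 4, 5, 6, 7, 8] the diagonal is [1, 1, 2, 2, 2, 2, 1, 3]. The smallest Laplacian eigenvalue is always 0. The next one, lambda_2 = 0.1864, measures how hard the graph is to disconnect: larger values mean better connectivity. By the matrix-tree theorem the graph has (1/8) * product of the nonzero eigenvalues = 1 spanning tree. The largest eigenvalue, 4.3429, is at most the vertex count 8.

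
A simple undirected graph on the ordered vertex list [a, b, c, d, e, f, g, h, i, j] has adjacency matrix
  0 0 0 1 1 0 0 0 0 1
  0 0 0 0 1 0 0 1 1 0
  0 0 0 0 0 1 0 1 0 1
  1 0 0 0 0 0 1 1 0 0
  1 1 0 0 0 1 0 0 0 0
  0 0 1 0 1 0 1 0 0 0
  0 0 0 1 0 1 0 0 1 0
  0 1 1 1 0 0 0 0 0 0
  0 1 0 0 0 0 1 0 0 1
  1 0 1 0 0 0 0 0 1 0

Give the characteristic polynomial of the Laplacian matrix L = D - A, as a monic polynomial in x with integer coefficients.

Each diagonal entry of L is the vertex degree and each off-diagonal entry is -1 where an edge is present, 0 otherwise; in the order [a, b, c, d, e, f, g, h, i, j] the diagonal is [3, 3, 3, 3, 3, 3, 3, 3, 3, 3]. Computing det(xI - L) by cofactor expansion (or equivalently via sum-over-permutations) gives x^10 - 30x^9 + 390x^8 - 2880x^7 + 13305x^6 - 39882x^5 + 77640x^4 - 94800x^3 + 66000x^2 - 20000x. Since p(0) = det(-L) = 0, x divides p(x). The eigenvalues sum to 30, which equals trace(L) = 2|E|.

x^10 - 30x^9 + 390x^8 - 2880x^7 + 13305x^6 - 39882x^5 + 77640x^4 - 94800x^3 + 66000x^2 - 20000x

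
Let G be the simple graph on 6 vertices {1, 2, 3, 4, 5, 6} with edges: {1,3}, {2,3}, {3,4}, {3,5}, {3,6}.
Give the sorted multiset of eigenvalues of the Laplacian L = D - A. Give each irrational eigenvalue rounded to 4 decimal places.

[0, 1, 1, 1, 1, 6]

Each diagonal entry of L is the vertex degree and each off-diagonal entry is -1 where an edge is present, 0 otherwise; in the order [1, 2, 3, 4, 5, 6] the diagonal is [1, 1, 5, 1, 1, 1]. Diagonalising L (or applying a numerical eigensolver to the 6x6 matrix) gives the spectrum above. The largest eigenvalue, 6, is at most the vertex count 6. By the matrix-tree theorem the graph has (1/6) * product of the nonzero eigenvalues = 1 spanning tree.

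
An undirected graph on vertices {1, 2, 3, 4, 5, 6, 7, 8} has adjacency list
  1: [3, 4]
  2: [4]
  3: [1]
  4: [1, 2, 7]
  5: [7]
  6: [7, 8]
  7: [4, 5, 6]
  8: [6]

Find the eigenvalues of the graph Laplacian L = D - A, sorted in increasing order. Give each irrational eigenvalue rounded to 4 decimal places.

Each diagonal entry of L is the vertex degree and each off-diagonal entry is -1 where an edge is present, 0 otherwise; in the order [1, 2, 3, 4, 5, 6, 7, 8] the diagonal is [2, 1, 1, 3, 1, 2, 3, 1]. L is symmetric positive semidefinite, so every eigenvalue is real and nonnegative. The eigenvalues sum to 14, which equals trace(L) = 2|E|. There is one zero in the spectrum, matching the 1 component.

[0, 0.2509, 0.5858, 0.7287, 2, 2.3349, 3.4142, 4.6855]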